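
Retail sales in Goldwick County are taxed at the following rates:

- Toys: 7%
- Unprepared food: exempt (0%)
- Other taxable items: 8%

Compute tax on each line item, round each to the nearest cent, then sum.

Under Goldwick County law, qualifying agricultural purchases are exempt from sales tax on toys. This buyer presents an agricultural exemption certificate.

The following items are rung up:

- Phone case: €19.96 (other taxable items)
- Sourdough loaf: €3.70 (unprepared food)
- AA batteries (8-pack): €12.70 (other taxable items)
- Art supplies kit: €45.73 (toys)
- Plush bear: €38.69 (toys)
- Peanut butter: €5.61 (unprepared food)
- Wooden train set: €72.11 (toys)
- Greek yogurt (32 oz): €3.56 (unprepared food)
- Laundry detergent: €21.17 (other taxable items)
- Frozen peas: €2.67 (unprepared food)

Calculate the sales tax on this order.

€4.31

Phone case €19.96: other taxable items → 8% → €1.60
Sourdough loaf €3.70: unprepared food → 0% → €0.00
AA batteries (8-pack) €12.70: other taxable items → 8% → €1.02
Art supplies kit €45.73: toys, buyer-exempt → 0% → €0.00
Plush bear €38.69: toys, buyer-exempt → 0% → €0.00
Peanut butter €5.61: unprepared food → 0% → €0.00
Wooden train set €72.11: toys, buyer-exempt → 0% → €0.00
Greek yogurt (32 oz) €3.56: unprepared food → 0% → €0.00
Laundry detergent €21.17: other taxable items → 8% → €1.69
Frozen peas €2.67: unprepared food → 0% → €0.00
Total tax = €1.60 + €1.02 + €1.69 = €4.31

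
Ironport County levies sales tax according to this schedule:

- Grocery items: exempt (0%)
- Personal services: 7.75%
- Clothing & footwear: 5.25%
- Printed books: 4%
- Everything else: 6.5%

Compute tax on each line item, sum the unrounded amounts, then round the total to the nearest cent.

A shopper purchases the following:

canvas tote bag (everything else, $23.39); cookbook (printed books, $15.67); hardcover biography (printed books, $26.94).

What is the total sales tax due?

Canvas tote bag $23.39: everything else → 6.5% → $1.52035
Cookbook $15.67: printed books → 4% → $0.6268
Hardcover biography $26.94: printed books → 4% → $1.0776
Unrounded tax sum = $3.22475 → $3.22

$3.22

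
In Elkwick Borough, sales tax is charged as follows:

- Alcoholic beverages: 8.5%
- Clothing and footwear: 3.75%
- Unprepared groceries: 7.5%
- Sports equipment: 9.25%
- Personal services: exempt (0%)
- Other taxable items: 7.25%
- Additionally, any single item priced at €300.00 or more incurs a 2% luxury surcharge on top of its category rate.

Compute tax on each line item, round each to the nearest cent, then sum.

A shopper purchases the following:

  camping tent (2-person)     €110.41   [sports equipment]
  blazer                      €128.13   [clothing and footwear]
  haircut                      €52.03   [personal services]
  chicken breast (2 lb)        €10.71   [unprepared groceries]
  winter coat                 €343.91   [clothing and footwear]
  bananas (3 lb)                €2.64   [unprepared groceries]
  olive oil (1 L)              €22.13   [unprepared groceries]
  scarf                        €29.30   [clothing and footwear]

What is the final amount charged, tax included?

€737.80

Camping tent (2-person) €110.41: sports equipment → 9.25% → €10.21
Blazer €128.13: clothing and footwear → 3.75% → €4.80
Haircut €52.03: personal services → 0% → €0.00
Chicken breast (2 lb) €10.71: unprepared groceries → 7.5% → €0.80
Winter coat €343.91: clothing and footwear → 3.75% + 2% surcharge = 5.75% → €19.77
Bananas (3 lb) €2.64: unprepared groceries → 7.5% → €0.20
Olive oil (1 L) €22.13: unprepared groceries → 7.5% → €1.66
Scarf €29.30: clothing and footwear → 3.75% → €1.10
Subtotal = €699.26; tax = €38.54; total due = €737.80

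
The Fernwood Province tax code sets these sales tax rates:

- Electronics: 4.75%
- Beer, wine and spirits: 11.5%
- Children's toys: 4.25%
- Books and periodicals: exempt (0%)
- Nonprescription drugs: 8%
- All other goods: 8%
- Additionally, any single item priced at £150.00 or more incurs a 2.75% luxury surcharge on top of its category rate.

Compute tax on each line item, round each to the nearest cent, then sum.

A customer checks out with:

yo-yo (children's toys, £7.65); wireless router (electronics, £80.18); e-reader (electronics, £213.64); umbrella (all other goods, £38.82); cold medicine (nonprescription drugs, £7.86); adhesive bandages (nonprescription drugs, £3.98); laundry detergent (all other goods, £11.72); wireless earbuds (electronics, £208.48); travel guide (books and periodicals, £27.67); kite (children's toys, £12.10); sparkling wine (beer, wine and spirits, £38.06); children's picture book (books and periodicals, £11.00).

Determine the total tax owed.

Yo-yo £7.65: children's toys → 4.25% → £0.33
Wireless router £80.18: electronics → 4.75% → £3.81
E-reader £213.64: electronics → 4.75% + 2.75% surcharge = 7.5% → £16.02
Umbrella £38.82: all other goods → 8% → £3.11
Cold medicine £7.86: nonprescription drugs → 8% → £0.63
Adhesive bandages £3.98: nonprescription drugs → 8% → £0.32
Laundry detergent £11.72: all other goods → 8% → £0.94
Wireless earbuds £208.48: electronics → 4.75% + 2.75% surcharge = 7.5% → £15.64
Travel guide £27.67: books and periodicals → 0% → £0.00
Kite £12.10: children's toys → 4.25% → £0.51
Sparkling wine £38.06: beer, wine and spirits → 11.5% → £4.38
Children's picture book £11.00: books and periodicals → 0% → £0.00
Total tax = £0.33 + £3.81 + £16.02 + £3.11 + £0.63 + £0.32 + £0.94 + £15.64 + £0.51 + £4.38 = £45.69

£45.69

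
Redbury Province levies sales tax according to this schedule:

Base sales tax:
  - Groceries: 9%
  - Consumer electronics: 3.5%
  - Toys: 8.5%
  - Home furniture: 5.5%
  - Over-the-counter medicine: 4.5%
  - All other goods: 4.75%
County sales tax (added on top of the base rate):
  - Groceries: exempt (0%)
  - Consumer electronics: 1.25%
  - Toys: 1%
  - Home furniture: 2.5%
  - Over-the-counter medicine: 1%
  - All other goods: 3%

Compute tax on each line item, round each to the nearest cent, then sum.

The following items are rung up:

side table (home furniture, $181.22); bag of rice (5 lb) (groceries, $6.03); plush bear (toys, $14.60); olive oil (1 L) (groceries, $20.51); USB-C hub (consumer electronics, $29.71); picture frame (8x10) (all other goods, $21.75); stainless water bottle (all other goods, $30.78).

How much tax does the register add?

Side table $181.22: home furniture → 5.5% + 2.5% county = 8% → $14.50
Bag of rice (5 lb) $6.03: groceries → 9% + 0% county = 9% → $0.54
Plush bear $14.60: toys → 8.5% + 1% county = 9.5% → $1.39
Olive oil (1 L) $20.51: groceries → 9% + 0% county = 9% → $1.85
USB-C hub $29.71: consumer electronics → 3.5% + 1.25% county = 4.75% → $1.41
Picture frame (8x10) $21.75: all other goods → 4.75% + 3% county = 7.75% → $1.69
Stainless water bottle $30.78: all other goods → 4.75% + 3% county = 7.75% → $2.39
Total tax = $14.50 + $0.54 + $1.39 + $1.85 + $1.41 + $1.69 + $2.39 = $23.77

$23.77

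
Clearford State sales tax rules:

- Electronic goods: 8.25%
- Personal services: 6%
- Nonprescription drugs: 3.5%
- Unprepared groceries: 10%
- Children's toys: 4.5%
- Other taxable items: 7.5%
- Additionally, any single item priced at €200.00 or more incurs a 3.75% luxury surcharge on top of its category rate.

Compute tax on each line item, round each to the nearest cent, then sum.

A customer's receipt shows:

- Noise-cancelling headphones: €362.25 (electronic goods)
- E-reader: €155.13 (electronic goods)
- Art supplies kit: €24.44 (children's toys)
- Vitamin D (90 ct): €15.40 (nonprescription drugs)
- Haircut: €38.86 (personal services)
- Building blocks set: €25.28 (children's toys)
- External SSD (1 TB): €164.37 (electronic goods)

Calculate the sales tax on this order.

€74.94

Noise-cancelling headphones €362.25: electronic goods → 8.25% + 3.75% surcharge = 12% → €43.47
E-reader €155.13: electronic goods → 8.25% → €12.80
Art supplies kit €24.44: children's toys → 4.5% → €1.10
Vitamin D (90 ct) €15.40: nonprescription drugs → 3.5% → €0.54
Haircut €38.86: personal services → 6% → €2.33
Building blocks set €25.28: children's toys → 4.5% → €1.14
External SSD (1 TB) €164.37: electronic goods → 8.25% → €13.56
Total tax = €43.47 + €12.80 + €1.10 + €0.54 + €2.33 + €1.14 + €13.56 = €74.94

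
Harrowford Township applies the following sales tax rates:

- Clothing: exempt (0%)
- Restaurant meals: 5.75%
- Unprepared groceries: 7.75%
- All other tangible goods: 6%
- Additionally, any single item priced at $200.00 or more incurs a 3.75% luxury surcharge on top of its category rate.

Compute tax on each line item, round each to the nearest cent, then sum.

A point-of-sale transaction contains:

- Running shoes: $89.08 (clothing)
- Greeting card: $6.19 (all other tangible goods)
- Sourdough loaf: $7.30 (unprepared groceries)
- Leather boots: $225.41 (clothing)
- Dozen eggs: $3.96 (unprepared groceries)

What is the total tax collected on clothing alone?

$8.45

Running shoes $89.08: clothing → 0% → $0.00
Leather boots $225.41: clothing → 0% + 3.75% surcharge = 3.75% → $8.45
Tax on clothing = $0.00 + $8.45 = $8.45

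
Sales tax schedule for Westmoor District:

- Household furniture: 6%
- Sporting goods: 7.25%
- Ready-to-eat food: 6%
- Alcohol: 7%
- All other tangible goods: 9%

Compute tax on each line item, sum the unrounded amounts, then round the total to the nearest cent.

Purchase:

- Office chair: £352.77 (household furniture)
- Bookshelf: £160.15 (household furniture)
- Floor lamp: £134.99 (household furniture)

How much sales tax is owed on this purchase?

£38.87

Office chair £352.77: household furniture → 6% → £21.1662
Bookshelf £160.15: household furniture → 6% → £9.609
Floor lamp £134.99: household furniture → 6% → £8.0994
Unrounded tax sum = £38.8746 → £38.87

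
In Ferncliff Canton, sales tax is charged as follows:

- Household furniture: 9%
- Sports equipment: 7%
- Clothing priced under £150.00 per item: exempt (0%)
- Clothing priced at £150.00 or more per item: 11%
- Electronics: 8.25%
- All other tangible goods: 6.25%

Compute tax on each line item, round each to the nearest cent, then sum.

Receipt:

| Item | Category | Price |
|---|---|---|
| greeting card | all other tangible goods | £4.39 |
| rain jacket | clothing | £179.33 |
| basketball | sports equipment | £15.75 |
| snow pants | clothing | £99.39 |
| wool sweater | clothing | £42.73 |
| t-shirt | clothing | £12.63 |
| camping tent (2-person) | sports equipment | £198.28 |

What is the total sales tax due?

Greeting card £4.39: all other tangible goods → 6.25% → £0.27
Rain jacket £179.33: clothing, £150.00 or more → 11% → £19.73
Basketball £15.75: sports equipment → 7% → £1.10
Snow pants £99.39: clothing, under £150.00 → 0% → £0.00
Wool sweater £42.73: clothing, under £150.00 → 0% → £0.00
T-shirt £12.63: clothing, under £150.00 → 0% → £0.00
Camping tent (2-person) £198.28: sports equipment → 7% → £13.88
Total tax = £0.27 + £19.73 + £1.10 + £13.88 = £34.98

£34.98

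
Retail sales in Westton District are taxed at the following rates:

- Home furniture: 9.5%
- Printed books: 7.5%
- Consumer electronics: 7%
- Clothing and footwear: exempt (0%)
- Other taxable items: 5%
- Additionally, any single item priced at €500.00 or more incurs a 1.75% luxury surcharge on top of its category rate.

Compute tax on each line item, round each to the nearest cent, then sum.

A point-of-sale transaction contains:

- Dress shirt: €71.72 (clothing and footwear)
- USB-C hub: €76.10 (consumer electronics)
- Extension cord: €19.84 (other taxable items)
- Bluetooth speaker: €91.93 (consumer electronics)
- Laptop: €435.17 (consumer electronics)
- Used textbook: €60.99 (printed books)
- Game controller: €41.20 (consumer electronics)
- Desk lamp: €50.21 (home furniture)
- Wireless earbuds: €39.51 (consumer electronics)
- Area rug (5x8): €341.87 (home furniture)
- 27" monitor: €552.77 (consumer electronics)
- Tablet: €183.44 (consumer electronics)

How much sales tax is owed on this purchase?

Dress shirt €71.72: clothing and footwear → 0% → €0.00
USB-C hub €76.10: consumer electronics → 7% → €5.33
Extension cord €19.84: other taxable items → 5% → €0.99
Bluetooth speaker €91.93: consumer electronics → 7% → €6.44
Laptop €435.17: consumer electronics → 7% → €30.46
Used textbook €60.99: printed books → 7.5% → €4.57
Game controller €41.20: consumer electronics → 7% → €2.88
Desk lamp €50.21: home furniture → 9.5% → €4.77
Wireless earbuds €39.51: consumer electronics → 7% → €2.77
Area rug (5x8) €341.87: home furniture → 9.5% → €32.48
27" monitor €552.77: consumer electronics → 7% + 1.75% surcharge = 8.75% → €48.37
Tablet €183.44: consumer electronics → 7% → €12.84
Total tax = €5.33 + €0.99 + €6.44 + €30.46 + €4.57 + €2.88 + €4.77 + €2.77 + €32.48 + €48.37 + €12.84 = €151.90

€151.90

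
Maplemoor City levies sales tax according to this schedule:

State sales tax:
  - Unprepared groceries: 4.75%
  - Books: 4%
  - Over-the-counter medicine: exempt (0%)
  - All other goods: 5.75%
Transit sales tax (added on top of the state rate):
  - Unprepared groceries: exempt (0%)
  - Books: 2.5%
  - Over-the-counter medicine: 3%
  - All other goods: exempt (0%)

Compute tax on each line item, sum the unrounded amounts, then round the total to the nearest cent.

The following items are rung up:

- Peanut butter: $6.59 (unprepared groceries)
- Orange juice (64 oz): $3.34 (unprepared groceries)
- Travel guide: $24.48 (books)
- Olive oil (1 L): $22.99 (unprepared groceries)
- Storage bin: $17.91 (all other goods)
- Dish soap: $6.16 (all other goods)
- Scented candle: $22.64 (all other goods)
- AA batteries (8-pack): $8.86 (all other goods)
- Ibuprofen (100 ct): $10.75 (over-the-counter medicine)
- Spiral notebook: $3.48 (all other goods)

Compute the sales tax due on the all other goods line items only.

$3.40

Storage bin $17.91: all other goods → 5.75% + 0% transit = 5.75% → $1.029825
Dish soap $6.16: all other goods → 5.75% + 0% transit = 5.75% → $0.3542
Scented candle $22.64: all other goods → 5.75% + 0% transit = 5.75% → $1.3018
AA batteries (8-pack) $8.86: all other goods → 5.75% + 0% transit = 5.75% → $0.50945
Spiral notebook $3.48: all other goods → 5.75% + 0% transit = 5.75% → $0.2001
Tax on all other goods: unrounded sum = $3.395375 → $3.40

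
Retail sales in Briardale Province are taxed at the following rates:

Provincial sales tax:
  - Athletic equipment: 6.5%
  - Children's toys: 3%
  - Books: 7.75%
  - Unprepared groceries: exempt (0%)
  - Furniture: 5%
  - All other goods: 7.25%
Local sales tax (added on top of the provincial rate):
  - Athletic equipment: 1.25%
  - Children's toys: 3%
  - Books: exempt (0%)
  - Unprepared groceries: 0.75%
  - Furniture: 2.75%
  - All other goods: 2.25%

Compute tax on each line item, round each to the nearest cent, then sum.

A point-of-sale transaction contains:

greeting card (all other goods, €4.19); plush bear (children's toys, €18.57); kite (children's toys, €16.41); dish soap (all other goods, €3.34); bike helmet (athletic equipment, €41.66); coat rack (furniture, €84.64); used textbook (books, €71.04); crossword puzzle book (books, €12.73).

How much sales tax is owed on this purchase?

€19.10

Greeting card €4.19: all other goods → 7.25% + 2.25% local = 9.5% → €0.40
Plush bear €18.57: children's toys → 3% + 3% local = 6% → €1.11
Kite €16.41: children's toys → 3% + 3% local = 6% → €0.98
Dish soap €3.34: all other goods → 7.25% + 2.25% local = 9.5% → €0.32
Bike helmet €41.66: athletic equipment → 6.5% + 1.25% local = 7.75% → €3.23
Coat rack €84.64: furniture → 5% + 2.75% local = 7.75% → €6.56
Used textbook €71.04: books → 7.75% + 0% local = 7.75% → €5.51
Crossword puzzle book €12.73: books → 7.75% + 0% local = 7.75% → €0.99
Total tax = €0.40 + €1.11 + €0.98 + €0.32 + €3.23 + €6.56 + €5.51 + €0.99 = €19.10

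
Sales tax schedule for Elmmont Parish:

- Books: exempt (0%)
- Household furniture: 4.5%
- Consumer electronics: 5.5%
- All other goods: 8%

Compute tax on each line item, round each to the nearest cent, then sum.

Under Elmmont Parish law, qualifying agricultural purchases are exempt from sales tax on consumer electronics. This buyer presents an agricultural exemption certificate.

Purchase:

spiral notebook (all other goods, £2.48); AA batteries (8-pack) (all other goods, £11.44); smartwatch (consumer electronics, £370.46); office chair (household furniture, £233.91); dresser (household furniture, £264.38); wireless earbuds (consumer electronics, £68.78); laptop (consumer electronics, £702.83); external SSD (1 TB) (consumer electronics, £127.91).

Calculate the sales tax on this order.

£23.55

Spiral notebook £2.48: all other goods → 8% → £0.20
AA batteries (8-pack) £11.44: all other goods → 8% → £0.92
Smartwatch £370.46: consumer electronics, buyer-exempt → 0% → £0.00
Office chair £233.91: household furniture → 4.5% → £10.53
Dresser £264.38: household furniture → 4.5% → £11.90
Wireless earbuds £68.78: consumer electronics, buyer-exempt → 0% → £0.00
Laptop £702.83: consumer electronics, buyer-exempt → 0% → £0.00
External SSD (1 TB) £127.91: consumer electronics, buyer-exempt → 0% → £0.00
Total tax = £0.20 + £0.92 + £10.53 + £11.90 = £23.55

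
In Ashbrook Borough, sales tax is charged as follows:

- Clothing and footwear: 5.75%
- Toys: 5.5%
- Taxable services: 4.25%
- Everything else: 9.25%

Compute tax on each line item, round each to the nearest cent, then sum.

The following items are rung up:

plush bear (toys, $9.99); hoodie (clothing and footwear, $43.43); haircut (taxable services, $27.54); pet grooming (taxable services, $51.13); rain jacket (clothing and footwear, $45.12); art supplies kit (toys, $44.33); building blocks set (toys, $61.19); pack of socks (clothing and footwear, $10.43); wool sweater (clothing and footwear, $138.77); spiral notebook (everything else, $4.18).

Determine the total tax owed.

$23.76

Plush bear $9.99: toys → 5.5% → $0.55
Hoodie $43.43: clothing and footwear → 5.75% → $2.50
Haircut $27.54: taxable services → 4.25% → $1.17
Pet grooming $51.13: taxable services → 4.25% → $2.17
Rain jacket $45.12: clothing and footwear → 5.75% → $2.59
Art supplies kit $44.33: toys → 5.5% → $2.44
Building blocks set $61.19: toys → 5.5% → $3.37
Pack of socks $10.43: clothing and footwear → 5.75% → $0.60
Wool sweater $138.77: clothing and footwear → 5.75% → $7.98
Spiral notebook $4.18: everything else → 9.25% → $0.39
Total tax = $0.55 + $2.50 + $1.17 + $2.17 + $2.59 + $2.44 + $3.37 + $0.60 + $7.98 + $0.39 = $23.76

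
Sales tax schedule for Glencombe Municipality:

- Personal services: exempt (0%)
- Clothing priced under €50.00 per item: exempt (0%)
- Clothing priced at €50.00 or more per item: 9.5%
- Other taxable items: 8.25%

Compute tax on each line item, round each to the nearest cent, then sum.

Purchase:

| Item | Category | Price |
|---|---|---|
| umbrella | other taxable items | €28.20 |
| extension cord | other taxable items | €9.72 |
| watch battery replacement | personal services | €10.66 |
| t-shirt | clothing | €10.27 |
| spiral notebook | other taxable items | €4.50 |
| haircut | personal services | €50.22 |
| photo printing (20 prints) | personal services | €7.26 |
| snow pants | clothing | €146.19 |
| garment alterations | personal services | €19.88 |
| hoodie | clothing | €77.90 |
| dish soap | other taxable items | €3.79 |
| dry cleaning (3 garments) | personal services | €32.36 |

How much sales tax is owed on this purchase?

€25.10

Umbrella €28.20: other taxable items → 8.25% → €2.33
Extension cord €9.72: other taxable items → 8.25% → €0.80
Watch battery replacement €10.66: personal services → 0% → €0.00
T-shirt €10.27: clothing, under €50.00 → 0% → €0.00
Spiral notebook €4.50: other taxable items → 8.25% → €0.37
Haircut €50.22: personal services → 0% → €0.00
Photo printing (20 prints) €7.26: personal services → 0% → €0.00
Snow pants €146.19: clothing, €50.00 or more → 9.5% → €13.89
Garment alterations €19.88: personal services → 0% → €0.00
Hoodie €77.90: clothing, €50.00 or more → 9.5% → €7.40
Dish soap €3.79: other taxable items → 8.25% → €0.31
Dry cleaning (3 garments) €32.36: personal services → 0% → €0.00
Total tax = €2.33 + €0.80 + €0.37 + €13.89 + €7.40 + €0.31 = €25.10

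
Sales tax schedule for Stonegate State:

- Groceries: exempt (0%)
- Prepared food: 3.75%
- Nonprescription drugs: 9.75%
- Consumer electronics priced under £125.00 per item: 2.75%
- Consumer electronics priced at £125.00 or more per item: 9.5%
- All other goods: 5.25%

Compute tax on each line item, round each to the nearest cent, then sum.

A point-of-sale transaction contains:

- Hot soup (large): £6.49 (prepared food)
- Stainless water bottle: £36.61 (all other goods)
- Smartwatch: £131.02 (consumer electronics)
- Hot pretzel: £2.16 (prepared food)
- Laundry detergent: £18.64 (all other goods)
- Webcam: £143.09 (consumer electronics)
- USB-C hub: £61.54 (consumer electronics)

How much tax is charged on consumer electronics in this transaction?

Smartwatch £131.02: consumer electronics, £125.00 or more → 9.5% → £12.45
Webcam £143.09: consumer electronics, £125.00 or more → 9.5% → £13.59
USB-C hub £61.54: consumer electronics, under £125.00 → 2.75% → £1.69
Tax on consumer electronics = £12.45 + £13.59 + £1.69 = £27.73

£27.73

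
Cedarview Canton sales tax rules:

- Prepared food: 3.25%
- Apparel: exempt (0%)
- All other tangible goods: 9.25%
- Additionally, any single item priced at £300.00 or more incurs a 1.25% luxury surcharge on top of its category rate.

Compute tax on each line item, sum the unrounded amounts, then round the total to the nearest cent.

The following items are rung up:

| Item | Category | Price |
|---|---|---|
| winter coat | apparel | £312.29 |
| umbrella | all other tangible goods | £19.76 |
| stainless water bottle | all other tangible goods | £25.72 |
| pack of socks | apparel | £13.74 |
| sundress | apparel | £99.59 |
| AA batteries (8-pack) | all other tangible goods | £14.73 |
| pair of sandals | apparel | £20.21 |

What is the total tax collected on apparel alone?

Winter coat £312.29: apparel → 0% + 1.25% surcharge = 1.25% → £3.903625
Pack of socks £13.74: apparel → 0% → £0.00
Sundress £99.59: apparel → 0% → £0.00
Pair of sandals £20.21: apparel → 0% → £0.00
Tax on apparel: unrounded sum = £3.903625 → £3.90

£3.90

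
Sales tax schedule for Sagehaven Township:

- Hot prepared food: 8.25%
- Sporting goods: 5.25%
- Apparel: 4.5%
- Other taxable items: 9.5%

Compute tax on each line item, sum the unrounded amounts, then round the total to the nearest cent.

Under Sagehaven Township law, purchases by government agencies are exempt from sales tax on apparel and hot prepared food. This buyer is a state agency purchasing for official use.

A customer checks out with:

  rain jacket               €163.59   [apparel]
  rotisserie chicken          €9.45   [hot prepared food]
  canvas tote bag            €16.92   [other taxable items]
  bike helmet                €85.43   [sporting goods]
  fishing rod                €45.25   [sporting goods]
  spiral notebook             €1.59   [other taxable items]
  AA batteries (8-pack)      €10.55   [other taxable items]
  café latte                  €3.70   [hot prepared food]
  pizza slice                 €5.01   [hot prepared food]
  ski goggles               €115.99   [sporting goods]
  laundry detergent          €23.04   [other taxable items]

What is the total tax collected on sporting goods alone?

€12.95

Bike helmet €85.43: sporting goods → 5.25% → €4.485075
Fishing rod €45.25: sporting goods → 5.25% → €2.375625
Ski goggles €115.99: sporting goods → 5.25% → €6.089475
Tax on sporting goods: unrounded sum = €12.950175 → €12.95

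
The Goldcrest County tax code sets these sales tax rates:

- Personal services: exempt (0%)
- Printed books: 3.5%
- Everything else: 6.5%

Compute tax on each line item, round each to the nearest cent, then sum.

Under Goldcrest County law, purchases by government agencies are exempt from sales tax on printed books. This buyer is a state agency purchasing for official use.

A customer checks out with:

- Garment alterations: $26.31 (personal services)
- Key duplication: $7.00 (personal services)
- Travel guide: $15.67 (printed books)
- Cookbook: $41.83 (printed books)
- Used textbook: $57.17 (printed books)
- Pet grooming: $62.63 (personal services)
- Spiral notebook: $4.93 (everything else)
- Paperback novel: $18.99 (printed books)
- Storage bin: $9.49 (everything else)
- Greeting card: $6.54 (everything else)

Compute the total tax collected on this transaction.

$1.37

Garment alterations $26.31: personal services → 0% → $0.00
Key duplication $7.00: personal services → 0% → $0.00
Travel guide $15.67: printed books, buyer-exempt → 0% → $0.00
Cookbook $41.83: printed books, buyer-exempt → 0% → $0.00
Used textbook $57.17: printed books, buyer-exempt → 0% → $0.00
Pet grooming $62.63: personal services → 0% → $0.00
Spiral notebook $4.93: everything else → 6.5% → $0.32
Paperback novel $18.99: printed books, buyer-exempt → 0% → $0.00
Storage bin $9.49: everything else → 6.5% → $0.62
Greeting card $6.54: everything else → 6.5% → $0.43
Total tax = $0.32 + $0.62 + $0.43 = $1.37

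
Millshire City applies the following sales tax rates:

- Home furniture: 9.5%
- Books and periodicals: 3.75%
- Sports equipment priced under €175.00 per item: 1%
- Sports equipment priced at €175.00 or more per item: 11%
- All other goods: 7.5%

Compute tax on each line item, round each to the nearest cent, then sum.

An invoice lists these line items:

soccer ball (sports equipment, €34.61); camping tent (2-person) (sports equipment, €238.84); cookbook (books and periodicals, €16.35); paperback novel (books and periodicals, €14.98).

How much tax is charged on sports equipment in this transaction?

€26.62

Soccer ball €34.61: sports equipment, under €175.00 → 1% → €0.35
Camping tent (2-person) €238.84: sports equipment, €175.00 or more → 11% → €26.27
Tax on sports equipment = €0.35 + €26.27 = €26.62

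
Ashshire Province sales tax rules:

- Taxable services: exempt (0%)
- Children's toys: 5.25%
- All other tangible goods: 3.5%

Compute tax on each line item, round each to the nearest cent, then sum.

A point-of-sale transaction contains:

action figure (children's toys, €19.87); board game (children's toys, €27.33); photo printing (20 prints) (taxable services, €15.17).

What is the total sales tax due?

Action figure €19.87: children's toys → 5.25% → €1.04
Board game €27.33: children's toys → 5.25% → €1.43
Photo printing (20 prints) €15.17: taxable services → 0% → €0.00
Total tax = €1.04 + €1.43 = €2.47

€2.47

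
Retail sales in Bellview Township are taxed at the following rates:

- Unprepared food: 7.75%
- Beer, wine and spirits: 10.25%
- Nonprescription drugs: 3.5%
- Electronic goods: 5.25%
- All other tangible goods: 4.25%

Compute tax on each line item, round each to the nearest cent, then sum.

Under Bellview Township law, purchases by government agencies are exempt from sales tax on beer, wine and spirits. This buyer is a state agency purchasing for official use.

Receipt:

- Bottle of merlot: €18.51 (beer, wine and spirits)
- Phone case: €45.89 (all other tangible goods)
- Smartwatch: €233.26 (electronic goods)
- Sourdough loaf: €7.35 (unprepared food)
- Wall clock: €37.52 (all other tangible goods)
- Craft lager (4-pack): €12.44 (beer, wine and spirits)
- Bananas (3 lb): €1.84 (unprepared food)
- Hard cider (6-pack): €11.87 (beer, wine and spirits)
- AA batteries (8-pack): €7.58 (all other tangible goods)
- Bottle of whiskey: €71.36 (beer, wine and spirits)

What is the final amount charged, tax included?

€464.44

Bottle of merlot €18.51: beer, wine and spirits, buyer-exempt → 0% → €0.00
Phone case €45.89: all other tangible goods → 4.25% → €1.95
Smartwatch €233.26: electronic goods → 5.25% → €12.25
Sourdough loaf €7.35: unprepared food → 7.75% → €0.57
Wall clock €37.52: all other tangible goods → 4.25% → €1.59
Craft lager (4-pack) €12.44: beer, wine and spirits, buyer-exempt → 0% → €0.00
Bananas (3 lb) €1.84: unprepared food → 7.75% → €0.14
Hard cider (6-pack) €11.87: beer, wine and spirits, buyer-exempt → 0% → €0.00
AA batteries (8-pack) €7.58: all other tangible goods → 4.25% → €0.32
Bottle of whiskey €71.36: beer, wine and spirits, buyer-exempt → 0% → €0.00
Subtotal = €447.62; tax = €16.82; total due = €464.44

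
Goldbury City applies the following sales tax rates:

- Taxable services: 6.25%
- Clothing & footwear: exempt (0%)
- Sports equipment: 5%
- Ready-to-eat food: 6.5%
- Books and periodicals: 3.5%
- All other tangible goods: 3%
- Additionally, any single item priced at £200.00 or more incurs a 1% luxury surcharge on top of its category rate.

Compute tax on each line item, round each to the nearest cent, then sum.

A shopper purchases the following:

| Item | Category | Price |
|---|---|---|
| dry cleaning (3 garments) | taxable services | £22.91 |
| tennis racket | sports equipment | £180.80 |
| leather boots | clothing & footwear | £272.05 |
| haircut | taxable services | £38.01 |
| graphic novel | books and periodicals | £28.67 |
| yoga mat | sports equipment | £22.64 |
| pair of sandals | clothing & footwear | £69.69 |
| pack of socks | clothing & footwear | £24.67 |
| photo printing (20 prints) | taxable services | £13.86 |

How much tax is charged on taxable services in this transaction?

£4.68

Dry cleaning (3 garments) £22.91: taxable services → 6.25% → £1.43
Haircut £38.01: taxable services → 6.25% → £2.38
Photo printing (20 prints) £13.86: taxable services → 6.25% → £0.87
Tax on taxable services = £1.43 + £2.38 + £0.87 = £4.68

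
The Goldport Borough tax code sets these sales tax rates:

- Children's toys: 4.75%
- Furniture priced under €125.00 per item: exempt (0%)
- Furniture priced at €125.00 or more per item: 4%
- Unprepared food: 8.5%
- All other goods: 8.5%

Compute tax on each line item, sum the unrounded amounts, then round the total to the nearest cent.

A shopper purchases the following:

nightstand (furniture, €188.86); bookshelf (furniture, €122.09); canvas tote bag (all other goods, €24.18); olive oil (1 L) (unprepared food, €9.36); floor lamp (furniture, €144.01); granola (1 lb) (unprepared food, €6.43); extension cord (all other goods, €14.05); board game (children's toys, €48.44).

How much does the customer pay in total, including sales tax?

€577.63

Nightstand €188.86: furniture, €125.00 or more → 4% → €7.5544
Bookshelf €122.09: furniture, under €125.00 → 0% → €0.00
Canvas tote bag €24.18: all other goods → 8.5% → €2.0553
Olive oil (1 L) €9.36: unprepared food → 8.5% → €0.7956
Floor lamp €144.01: furniture, €125.00 or more → 4% → €5.7604
Granola (1 lb) €6.43: unprepared food → 8.5% → €0.54655
Extension cord €14.05: all other goods → 8.5% → €1.19425
Board game €48.44: children's toys → 4.75% → €2.3009
Subtotal = €557.42; unrounded tax = €20.2074 → €20.21; total due = €577.63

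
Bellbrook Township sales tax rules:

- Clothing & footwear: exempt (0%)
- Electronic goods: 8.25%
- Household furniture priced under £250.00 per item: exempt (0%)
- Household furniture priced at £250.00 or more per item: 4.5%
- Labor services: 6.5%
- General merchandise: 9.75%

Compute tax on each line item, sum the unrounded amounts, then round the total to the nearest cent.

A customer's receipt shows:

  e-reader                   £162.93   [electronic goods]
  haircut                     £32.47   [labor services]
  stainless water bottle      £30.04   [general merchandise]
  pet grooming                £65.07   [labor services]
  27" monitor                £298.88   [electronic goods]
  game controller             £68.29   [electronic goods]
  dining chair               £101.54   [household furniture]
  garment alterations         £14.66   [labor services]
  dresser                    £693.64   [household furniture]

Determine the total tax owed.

E-reader £162.93: electronic goods → 8.25% → £13.441725
Haircut £32.47: labor services → 6.5% → £2.11055
Stainless water bottle £30.04: general merchandise → 9.75% → £2.9289
Pet grooming £65.07: labor services → 6.5% → £4.22955
27" monitor £298.88: electronic goods → 8.25% → £24.6576
Game controller £68.29: electronic goods → 8.25% → £5.633925
Dining chair £101.54: household furniture, under £250.00 → 0% → £0.00
Garment alterations £14.66: labor services → 6.5% → £0.9529
Dresser £693.64: household furniture, £250.00 or more → 4.5% → £31.2138
Unrounded tax sum = £85.16895 → £85.17

£85.17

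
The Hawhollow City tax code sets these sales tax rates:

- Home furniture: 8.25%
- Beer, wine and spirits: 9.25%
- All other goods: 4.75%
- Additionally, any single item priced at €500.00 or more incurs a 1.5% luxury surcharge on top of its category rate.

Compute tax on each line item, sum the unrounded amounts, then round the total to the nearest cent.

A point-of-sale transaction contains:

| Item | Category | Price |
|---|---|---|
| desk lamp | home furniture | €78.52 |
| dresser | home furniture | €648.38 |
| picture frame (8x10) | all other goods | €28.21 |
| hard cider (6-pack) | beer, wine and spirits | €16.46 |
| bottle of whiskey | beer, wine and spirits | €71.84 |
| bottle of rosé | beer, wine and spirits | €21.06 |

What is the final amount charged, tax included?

Desk lamp €78.52: home furniture → 8.25% → €6.4779
Dresser €648.38: home furniture → 8.25% + 1.5% surcharge = 9.75% → €63.21705
Picture frame (8x10) €28.21: all other goods → 4.75% → €1.339975
Hard cider (6-pack) €16.46: beer, wine and spirits → 9.25% → €1.52255
Bottle of whiskey €71.84: beer, wine and spirits → 9.25% → €6.6452
Bottle of rosé €21.06: beer, wine and spirits → 9.25% → €1.94805
Subtotal = €864.47; unrounded tax = €81.150725 → €81.15; total due = €945.62

€945.62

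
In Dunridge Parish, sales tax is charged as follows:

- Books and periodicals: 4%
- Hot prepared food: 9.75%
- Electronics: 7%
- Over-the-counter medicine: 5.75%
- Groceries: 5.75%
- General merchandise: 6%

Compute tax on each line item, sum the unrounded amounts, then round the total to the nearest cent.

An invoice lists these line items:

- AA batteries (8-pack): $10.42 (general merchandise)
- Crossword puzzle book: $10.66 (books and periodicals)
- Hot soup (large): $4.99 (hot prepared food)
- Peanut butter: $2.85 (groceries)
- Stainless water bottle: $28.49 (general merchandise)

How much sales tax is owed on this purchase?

AA batteries (8-pack) $10.42: general merchandise → 6% → $0.6252
Crossword puzzle book $10.66: books and periodicals → 4% → $0.4264
Hot soup (large) $4.99: hot prepared food → 9.75% → $0.486525
Peanut butter $2.85: groceries → 5.75% → $0.163875
Stainless water bottle $28.49: general merchandise → 6% → $1.7094
Unrounded tax sum = $3.4114 → $3.41

$3.41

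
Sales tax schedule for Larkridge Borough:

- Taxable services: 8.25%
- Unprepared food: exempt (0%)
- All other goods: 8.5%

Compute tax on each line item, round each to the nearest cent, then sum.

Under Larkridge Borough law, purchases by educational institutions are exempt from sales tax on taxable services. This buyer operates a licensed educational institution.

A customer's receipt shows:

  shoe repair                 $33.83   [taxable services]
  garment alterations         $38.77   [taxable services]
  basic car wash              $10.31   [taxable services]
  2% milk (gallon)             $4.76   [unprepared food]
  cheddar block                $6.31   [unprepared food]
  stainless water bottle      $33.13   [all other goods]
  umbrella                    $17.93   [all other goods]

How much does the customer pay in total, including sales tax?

Shoe repair $33.83: taxable services, buyer-exempt → 0% → $0.00
Garment alterations $38.77: taxable services, buyer-exempt → 0% → $0.00
Basic car wash $10.31: taxable services, buyer-exempt → 0% → $0.00
2% milk (gallon) $4.76: unprepared food → 0% → $0.00
Cheddar block $6.31: unprepared food → 0% → $0.00
Stainless water bottle $33.13: all other goods → 8.5% → $2.82
Umbrella $17.93: all other goods → 8.5% → $1.52
Subtotal = $145.04; tax = $4.34; total due = $149.38

$149.38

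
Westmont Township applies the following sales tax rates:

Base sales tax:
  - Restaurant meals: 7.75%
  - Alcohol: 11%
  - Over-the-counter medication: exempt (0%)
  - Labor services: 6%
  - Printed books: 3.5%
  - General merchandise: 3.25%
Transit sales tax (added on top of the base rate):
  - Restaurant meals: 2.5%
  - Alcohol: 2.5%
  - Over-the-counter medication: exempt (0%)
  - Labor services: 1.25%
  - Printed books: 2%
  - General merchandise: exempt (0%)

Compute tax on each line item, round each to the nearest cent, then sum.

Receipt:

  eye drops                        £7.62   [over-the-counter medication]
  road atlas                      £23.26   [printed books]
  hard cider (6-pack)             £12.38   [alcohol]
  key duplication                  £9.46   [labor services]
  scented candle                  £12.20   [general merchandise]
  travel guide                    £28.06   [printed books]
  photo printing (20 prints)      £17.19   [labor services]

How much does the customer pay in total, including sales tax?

Eye drops £7.62: over-the-counter medication → 0% + 0% transit = 0% → £0.00
Road atlas £23.26: printed books → 3.5% + 2% transit = 5.5% → £1.28
Hard cider (6-pack) £12.38: alcohol → 11% + 2.5% transit = 13.5% → £1.67
Key duplication £9.46: labor services → 6% + 1.25% transit = 7.25% → £0.69
Scented candle £12.20: general merchandise → 3.25% + 0% transit = 3.25% → £0.40
Travel guide £28.06: printed books → 3.5% + 2% transit = 5.5% → £1.54
Photo printing (20 prints) £17.19: labor services → 6% + 1.25% transit = 7.25% → £1.25
Subtotal = £110.17; tax = £6.83; total due = £117.00

£117.00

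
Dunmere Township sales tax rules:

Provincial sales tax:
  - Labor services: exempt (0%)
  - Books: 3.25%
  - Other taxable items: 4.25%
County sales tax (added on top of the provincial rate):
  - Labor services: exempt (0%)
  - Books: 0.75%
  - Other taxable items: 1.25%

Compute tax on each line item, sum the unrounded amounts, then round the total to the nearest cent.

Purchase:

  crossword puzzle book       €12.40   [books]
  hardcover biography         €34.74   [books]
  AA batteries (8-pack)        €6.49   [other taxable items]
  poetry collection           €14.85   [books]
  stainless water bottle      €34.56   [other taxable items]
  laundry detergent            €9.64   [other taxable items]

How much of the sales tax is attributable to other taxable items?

AA batteries (8-pack) €6.49: other taxable items → 4.25% + 1.25% county = 5.5% → €0.35695
Stainless water bottle €34.56: other taxable items → 4.25% + 1.25% county = 5.5% → €1.9008
Laundry detergent €9.64: other taxable items → 4.25% + 1.25% county = 5.5% → €0.5302
Tax on other taxable items: unrounded sum = €2.78795 → €2.79

€2.79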